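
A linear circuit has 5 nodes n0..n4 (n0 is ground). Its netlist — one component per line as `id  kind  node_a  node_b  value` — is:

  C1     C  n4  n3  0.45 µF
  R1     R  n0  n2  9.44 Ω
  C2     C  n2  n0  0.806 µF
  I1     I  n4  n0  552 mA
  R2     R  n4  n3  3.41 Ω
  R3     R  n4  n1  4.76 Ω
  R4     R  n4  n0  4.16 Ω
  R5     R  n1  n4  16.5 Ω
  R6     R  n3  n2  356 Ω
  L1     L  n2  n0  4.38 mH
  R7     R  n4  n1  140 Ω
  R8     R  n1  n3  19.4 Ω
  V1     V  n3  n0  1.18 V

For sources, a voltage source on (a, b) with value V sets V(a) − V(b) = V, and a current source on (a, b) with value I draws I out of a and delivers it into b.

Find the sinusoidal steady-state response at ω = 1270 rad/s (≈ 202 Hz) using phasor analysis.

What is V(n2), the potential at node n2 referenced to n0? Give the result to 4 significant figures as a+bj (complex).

0.008234+0.01353j V

Element admittances at ω=1270 rad/s:
  Y(C1) = 0.000+0.0005715j S between n4,n3
  Y(R1) = 0.1059+0.000j S between n0,n2
  Y(C2) = 0.000+0.001024j S between n2,n0
  I1: injects 0.552 A into n0 (from n4)
  Y(R2) = 0.2933+0.000j S between n4,n3
  Y(R3) = 0.2101+0.000j S between n4,n1
  Y(R4) = 0.2404+0.000j S between n4,n0
  Y(R5) = 0.06061+0.000j S between n1,n4
  Y(R6) = 0.002809+0.000j S between n3,n2
  Y(L1) = 0.000-0.1798j S between n2,n0
  Y(R7) = 0.007143+0.000j S between n4,n1
  Y(R8) = 0.05155+0.000j S between n1,n3
  V1: constraint V(n3)−V(n0) = 1.18
Assemble and solve the 5×5 MNA system:
  V(n1)=-0.04137+0.001209j  V(n2)=0.008234+0.01353j  V(n3)=1.180+0.000j  V(n4)=-0.2680+0.001434j
  i(V1)=-0.4909-0.0003067j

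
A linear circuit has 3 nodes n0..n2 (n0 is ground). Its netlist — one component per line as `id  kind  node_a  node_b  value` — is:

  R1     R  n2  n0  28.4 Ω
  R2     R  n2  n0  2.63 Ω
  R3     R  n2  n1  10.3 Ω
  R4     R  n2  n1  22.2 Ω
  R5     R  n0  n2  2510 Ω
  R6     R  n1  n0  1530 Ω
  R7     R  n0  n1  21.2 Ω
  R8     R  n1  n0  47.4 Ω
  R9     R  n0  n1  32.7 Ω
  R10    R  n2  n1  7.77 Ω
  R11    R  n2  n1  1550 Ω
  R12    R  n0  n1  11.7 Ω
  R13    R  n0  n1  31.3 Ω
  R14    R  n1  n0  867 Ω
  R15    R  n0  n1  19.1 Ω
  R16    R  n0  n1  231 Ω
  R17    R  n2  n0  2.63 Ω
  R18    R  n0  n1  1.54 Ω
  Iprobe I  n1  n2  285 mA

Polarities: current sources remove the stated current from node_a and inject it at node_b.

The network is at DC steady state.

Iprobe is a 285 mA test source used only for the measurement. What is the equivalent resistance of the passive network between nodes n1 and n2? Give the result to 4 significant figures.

R_eq = 1.430 Ω

Element admittances at DC:
  Y(R1) = 0.03521 S between n2,n0
  Y(R2) = 0.3802 S between n2,n0
  Y(R3) = 0.09709 S between n2,n1
  Y(R4) = 0.04505 S between n2,n1
  Y(R5) = 0.0003984 S between n0,n2
  Y(R6) = 0.0006536 S between n1,n0
  Y(R7) = 0.04717 S between n0,n1
  Y(R8) = 0.02110 S between n1,n0
  Y(R9) = 0.03058 S between n0,n1
  Y(R10) = 0.1287 S between n2,n1
  Y(R11) = 0.0006452 S between n2,n1
  Y(R12) = 0.08547 S between n0,n1
  Y(R13) = 0.03195 S between n0,n1
  Y(R14) = 0.001153 S between n1,n0
  Y(R15) = 0.05236 S between n0,n1
  Y(R16) = 0.004329 S between n0,n1
  Y(R17) = 0.3802 S between n2,n0
  Y(R18) = 0.6494 S between n0,n1
  Iprobe: injects 0.285 A into n2 (from n1)
Assemble and solve the 2×2 MNA system:
  V(n1)=-0.1887  V(n2)=0.2190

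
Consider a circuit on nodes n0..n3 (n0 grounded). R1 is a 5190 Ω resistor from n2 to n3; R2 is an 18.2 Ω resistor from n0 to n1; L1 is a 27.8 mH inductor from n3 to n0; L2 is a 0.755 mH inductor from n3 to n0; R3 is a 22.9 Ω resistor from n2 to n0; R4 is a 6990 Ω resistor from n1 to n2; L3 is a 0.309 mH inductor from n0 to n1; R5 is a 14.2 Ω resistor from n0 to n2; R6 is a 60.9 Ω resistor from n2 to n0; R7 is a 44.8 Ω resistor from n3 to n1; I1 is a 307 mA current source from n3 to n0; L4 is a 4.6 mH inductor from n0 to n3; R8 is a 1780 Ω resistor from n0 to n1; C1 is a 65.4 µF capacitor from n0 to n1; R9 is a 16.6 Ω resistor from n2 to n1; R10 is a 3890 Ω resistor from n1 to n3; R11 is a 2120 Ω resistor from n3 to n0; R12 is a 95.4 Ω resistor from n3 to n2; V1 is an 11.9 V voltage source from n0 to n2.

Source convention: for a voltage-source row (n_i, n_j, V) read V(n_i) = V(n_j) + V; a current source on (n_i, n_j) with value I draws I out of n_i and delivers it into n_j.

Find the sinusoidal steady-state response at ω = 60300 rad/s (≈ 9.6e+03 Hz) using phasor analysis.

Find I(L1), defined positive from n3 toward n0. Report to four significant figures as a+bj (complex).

-0.003669+0.004848j A

MNA unknowns: 3 node voltages V₁..V_3 plus 1 source current (V1)
R1: Y=0.0001927+0.000j on G[2,3]
R2: Y=0.05495+0.000j on G[0,1]
L1: Y=0.000-0.0005965j on G[3,0]
L2: Y=0.000-0.02197j on G[3,0]
R3: Y=0.04367+0.000j on G[2,0]
R4: Y=0.0001431+0.000j on G[1,2]
L3: Y=0.000-0.05367j on G[0,1]
R5: Y=0.07042+0.000j on G[0,2]
R6: Y=0.01642+0.000j on G[2,0]
R7: Y=0.02232+0.000j on G[3,1]
I1: z[3]−=0.307, z[0]+=0.307
L4: Y=0.000-0.003605j on G[0,3]
R8: Y=0.0005618+0.000j on G[0,1]
C1: Y=0.000+3.944j on G[0,1]
R9: Y=0.06024+0.000j on G[2,1]
R10: Y=0.0002571+0.000j on G[1,3]
R11: Y=0.0004717+0.000j on G[3,0]
R12: Y=0.01048+0.000j on G[3,2]
V1: row V0−V2=11.9, i_V1 at 0,2
solve → V1=-0.04390+0.2303j, V2=-11.90+0.000j, V3=-8.127-6.151j
aux → i_V1=-2.309+0.05175j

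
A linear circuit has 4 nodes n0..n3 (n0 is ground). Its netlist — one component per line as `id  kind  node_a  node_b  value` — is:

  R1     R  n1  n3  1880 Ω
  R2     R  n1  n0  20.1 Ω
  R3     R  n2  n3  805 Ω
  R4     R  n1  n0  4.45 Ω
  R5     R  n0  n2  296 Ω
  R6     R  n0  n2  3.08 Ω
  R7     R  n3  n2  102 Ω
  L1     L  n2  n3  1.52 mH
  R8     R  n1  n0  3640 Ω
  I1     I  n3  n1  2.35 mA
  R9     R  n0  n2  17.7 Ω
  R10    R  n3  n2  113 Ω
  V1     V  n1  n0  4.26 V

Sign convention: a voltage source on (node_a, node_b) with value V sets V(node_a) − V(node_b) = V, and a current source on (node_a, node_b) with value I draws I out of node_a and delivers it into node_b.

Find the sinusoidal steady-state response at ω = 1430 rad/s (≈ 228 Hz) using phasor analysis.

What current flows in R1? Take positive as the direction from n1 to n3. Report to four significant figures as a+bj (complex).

Element admittances at ω=1430 rad/s:
  Y(R1) = 0.0005319+0.000j S between n1,n3
  Y(R2) = 0.04975+0.000j S between n1,n0
  Y(R3) = 0.001242+0.000j S between n2,n3
  Y(R4) = 0.2247+0.000j S between n1,n0
  Y(R5) = 0.003378+0.000j S between n0,n2
  Y(R6) = 0.3247+0.000j S between n0,n2
  Y(R7) = 0.009804+0.000j S between n3,n2
  Y(L1) = 0.000-0.4601j S between n2,n3
  Y(R8) = 0.0002747+0.000j S between n1,n0
  I1: injects 0.00235 A into n1 (from n3)
  Y(R9) = 0.05650+0.000j S between n0,n2
  Y(R10) = 0.008850+0.000j S between n3,n2
  V1: constraint V(n1)−V(n0) = 4.26
Assemble and solve the 4×4 MNA system:
  V(n1)=4.260+0.000j  V(n2)=-0.0002182+2.515e-07j  V(n3)=-0.0002263-0.0001818j
  i(V1)=-1.170-9.671e-08j

0.002266+9.671e-08j A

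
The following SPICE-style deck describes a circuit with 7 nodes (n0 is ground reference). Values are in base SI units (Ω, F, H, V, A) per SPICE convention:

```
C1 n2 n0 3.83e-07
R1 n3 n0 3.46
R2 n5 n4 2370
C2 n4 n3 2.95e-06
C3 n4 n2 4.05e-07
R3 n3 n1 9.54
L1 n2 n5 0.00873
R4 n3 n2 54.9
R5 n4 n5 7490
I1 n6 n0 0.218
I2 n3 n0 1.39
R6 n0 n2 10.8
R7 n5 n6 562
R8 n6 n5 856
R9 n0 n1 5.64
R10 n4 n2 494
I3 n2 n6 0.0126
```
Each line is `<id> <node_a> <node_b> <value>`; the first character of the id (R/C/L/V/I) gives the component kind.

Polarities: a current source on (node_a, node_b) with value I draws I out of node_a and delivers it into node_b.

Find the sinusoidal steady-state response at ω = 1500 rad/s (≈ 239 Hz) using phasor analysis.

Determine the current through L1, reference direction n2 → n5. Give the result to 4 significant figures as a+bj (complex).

0.2060-0.001187j A

MNA unknowns: 6 node voltages V₁..V_6
C1: Y=0.000+0.0005745j on G[2,0]
R1: Y=0.2890+0.000j on G[3,0]
R2: Y=0.0004219+0.000j on G[5,4]
C2: Y=0.000+0.004425j on G[4,3]
C3: Y=0.000+0.0006075j on G[4,2]
R3: Y=0.1048+0.000j on G[3,1]
L1: Y=0.000-0.07637j on G[2,5]
R4: Y=0.01821+0.000j on G[3,2]
R5: Y=0.0001335+0.000j on G[4,5]
I1: z[6]−=0.218, z[0]+=0.218
I2: z[3]−=1.39, z[0]+=1.39
R6: Y=0.09259+0.000j on G[0,2]
R7: Y=0.001779+0.000j on G[5,6]
R8: Y=0.001168+0.000j on G[6,5]
R9: Y=0.1773+0.000j on G[0,1]
R10: Y=0.002024+0.000j on G[4,2]
I3: z[2]−=0.0126, z[6]+=0.0126
solve → V1=-1.429+0.0007602j, V2=-2.622+0.008426j, V3=-3.847+0.002046j, V4=-3.709-0.5528j, V5=-2.637-2.689j, V6=-72.32-2.689j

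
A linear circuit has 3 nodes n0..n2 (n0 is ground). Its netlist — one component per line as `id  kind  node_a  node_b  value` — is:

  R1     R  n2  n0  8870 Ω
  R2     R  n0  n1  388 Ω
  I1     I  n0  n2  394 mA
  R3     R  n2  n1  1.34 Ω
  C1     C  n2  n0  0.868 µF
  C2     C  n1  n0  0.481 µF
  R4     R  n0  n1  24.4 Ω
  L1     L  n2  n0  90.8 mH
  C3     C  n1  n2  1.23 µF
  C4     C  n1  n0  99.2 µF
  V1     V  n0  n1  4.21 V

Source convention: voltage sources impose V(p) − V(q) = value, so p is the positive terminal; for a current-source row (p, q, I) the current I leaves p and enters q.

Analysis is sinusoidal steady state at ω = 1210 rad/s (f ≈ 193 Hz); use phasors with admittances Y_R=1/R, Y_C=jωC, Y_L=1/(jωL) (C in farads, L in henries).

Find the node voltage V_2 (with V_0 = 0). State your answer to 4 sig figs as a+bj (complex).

-3.681-0.04076j V

MNA unknowns: 2 node voltages V₁..V_2 plus 1 source current (V1)
R1: Y=0.0001127+0.000j on G[2,0]
R2: Y=0.002577+0.000j on G[0,1]
I1: z[0]−=0.394, z[2]+=0.394
R3: Y=0.7463+0.000j on G[2,1]
C1: Y=0.000+0.001050j on G[2,0]
C2: Y=0.000+0.0005820j on G[1,0]
R4: Y=0.04098+0.000j on G[0,1]
L1: Y=0.000-0.009102j on G[2,0]
C3: Y=0.000+0.001488j on G[1,2]
C4: Y=0.000+0.1200j on G[1,0]
V1: row V0−V1=4.21, i_V1 at 0,1
solve → V1=-4.210+0.000j, V2=-3.681-0.04076j
aux → i_V1=-0.5781-0.4782j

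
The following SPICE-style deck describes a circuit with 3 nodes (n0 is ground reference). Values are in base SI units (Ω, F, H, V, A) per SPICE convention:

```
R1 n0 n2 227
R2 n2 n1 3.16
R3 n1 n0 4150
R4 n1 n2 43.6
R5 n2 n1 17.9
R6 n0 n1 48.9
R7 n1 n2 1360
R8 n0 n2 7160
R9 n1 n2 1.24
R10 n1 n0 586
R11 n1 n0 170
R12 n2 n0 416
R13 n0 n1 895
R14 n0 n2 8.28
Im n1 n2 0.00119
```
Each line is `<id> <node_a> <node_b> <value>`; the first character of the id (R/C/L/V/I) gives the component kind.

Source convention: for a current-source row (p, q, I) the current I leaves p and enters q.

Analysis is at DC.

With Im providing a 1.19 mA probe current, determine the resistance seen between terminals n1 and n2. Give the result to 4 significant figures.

R_eq = 0.8154 Ω

Apply KCL at each of the 2 non-ground nodes and solve the resulting linear system.
Node n1: branches {R2, R3, R4, R5, R6, R7, R9, R10, R11, R13, Im} → V_1 = -0.0007888
Node n2: branches {R1, R2, R4, R5, R7, R8, R9, R12, R14, Im} → V_2 = 0.0001816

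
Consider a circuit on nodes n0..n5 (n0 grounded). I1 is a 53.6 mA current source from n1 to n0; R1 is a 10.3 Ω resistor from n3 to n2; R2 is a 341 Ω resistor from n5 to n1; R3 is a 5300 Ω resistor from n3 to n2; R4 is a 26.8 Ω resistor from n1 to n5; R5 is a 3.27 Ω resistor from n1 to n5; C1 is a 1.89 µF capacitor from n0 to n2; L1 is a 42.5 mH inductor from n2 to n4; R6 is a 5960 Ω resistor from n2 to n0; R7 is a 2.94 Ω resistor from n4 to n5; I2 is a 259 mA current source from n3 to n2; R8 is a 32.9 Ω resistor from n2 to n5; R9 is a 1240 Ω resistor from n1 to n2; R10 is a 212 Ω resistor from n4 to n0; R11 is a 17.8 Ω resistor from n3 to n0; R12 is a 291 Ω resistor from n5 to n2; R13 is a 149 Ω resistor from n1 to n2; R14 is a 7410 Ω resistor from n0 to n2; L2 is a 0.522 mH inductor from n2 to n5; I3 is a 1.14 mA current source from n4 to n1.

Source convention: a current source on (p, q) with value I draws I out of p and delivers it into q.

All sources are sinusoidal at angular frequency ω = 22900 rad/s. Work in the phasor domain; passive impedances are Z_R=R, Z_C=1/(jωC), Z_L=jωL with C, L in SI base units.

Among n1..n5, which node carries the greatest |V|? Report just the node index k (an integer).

3

MNA unknowns: 5 node voltages V₁..V_5
I1: z[1]−=0.0536, z[0]+=0.0536
R1: Y=0.09709+0.000j on G[3,2]
R2: Y=0.002933+0.000j on G[5,1]
R3: Y=0.0001887+0.000j on G[3,2]
R4: Y=0.03731+0.000j on G[1,5]
R5: Y=0.3058+0.000j on G[1,5]
C1: Y=0.000+0.04328j on G[0,2]
L1: Y=0.000-0.001027j on G[2,4]
R6: Y=0.0001678+0.000j on G[2,0]
R7: Y=0.3401+0.000j on G[4,5]
I2: z[3]−=0.259, z[2]+=0.259
R8: Y=0.03040+0.000j on G[2,5]
R9: Y=0.0008065+0.000j on G[1,2]
R10: Y=0.004717+0.000j on G[4,0]
R11: Y=0.05618+0.000j on G[3,0]
R12: Y=0.003436+0.000j on G[5,2]
R13: Y=0.006711+0.000j on G[1,2]
R14: Y=0.0001350+0.000j on G[0,2]
L2: Y=0.000-0.08366j on G[2,5]
I3: z[4]−=0.00114, z[1]+=0.00114
solve → V1=0.08436-0.9770j, V2=0.5191-0.4975j, V3=-1.359-0.3154j, V4=0.2215-0.9748j, V5=0.2265-0.9875j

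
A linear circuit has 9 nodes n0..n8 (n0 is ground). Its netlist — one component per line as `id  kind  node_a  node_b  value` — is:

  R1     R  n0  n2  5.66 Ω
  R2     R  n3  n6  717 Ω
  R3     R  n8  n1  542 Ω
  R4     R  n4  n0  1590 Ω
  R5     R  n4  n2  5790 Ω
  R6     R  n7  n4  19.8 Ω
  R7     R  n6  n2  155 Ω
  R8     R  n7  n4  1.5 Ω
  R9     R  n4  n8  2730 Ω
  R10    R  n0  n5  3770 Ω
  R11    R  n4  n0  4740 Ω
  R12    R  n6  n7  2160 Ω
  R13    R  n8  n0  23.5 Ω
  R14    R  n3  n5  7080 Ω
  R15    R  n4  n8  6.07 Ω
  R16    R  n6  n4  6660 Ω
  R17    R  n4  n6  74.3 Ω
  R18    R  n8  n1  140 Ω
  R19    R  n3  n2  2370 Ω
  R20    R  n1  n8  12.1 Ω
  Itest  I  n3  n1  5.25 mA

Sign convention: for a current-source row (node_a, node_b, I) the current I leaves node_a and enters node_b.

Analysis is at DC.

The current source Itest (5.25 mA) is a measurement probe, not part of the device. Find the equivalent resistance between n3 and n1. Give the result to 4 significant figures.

Apply KCL at each of the 8 non-ground nodes and solve the resulting linear system.
Node n1: branches {R3, R18, R20, Itest} → V_1 = 0.1135
Node n2: branches {R1, R5, R7, R19} → V_2 = -0.01222
Node n3: branches {R2, R14, R19, Itest} → V_3 = -2.871
Node n4: branches {R4, R5, R6, R8, R9, R11, R15, R16, R17} → V_4 = 0.03888
Node n5: branches {R10, R14} → V_5 = -0.9976
Node n6: branches {R2, R7, R12, R16, R17} → V_6 = -0.1613
Node n7: branches {R6, R8, R12} → V_7 = 0.03875
Node n8: branches {R3, R9, R13, R15, R18, R20} → V_8 = 0.05620

R_eq = 568.5 Ω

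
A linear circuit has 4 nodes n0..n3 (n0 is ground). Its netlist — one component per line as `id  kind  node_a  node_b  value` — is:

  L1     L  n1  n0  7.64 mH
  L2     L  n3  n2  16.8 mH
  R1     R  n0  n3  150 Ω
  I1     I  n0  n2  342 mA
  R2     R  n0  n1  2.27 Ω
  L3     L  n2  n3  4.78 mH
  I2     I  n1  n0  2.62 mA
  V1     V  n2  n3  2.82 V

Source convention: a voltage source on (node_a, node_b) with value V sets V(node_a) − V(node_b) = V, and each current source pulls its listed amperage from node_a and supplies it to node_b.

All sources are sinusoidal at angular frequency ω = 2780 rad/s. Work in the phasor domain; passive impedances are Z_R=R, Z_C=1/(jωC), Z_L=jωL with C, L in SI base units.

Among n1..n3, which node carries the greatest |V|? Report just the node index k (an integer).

Element admittances at ω=2780 rad/s:
  Y(L1) = 0.000-0.04708j S between n1,n0
  Y(L2) = 0.000-0.02141j S between n3,n2
  Y(R1) = 0.006667+0.000j S between n0,n3
  I1: injects 0.342 A into n2 (from n0)
  Y(R2) = 0.4405+0.000j S between n0,n1
  Y(L3) = 0.000-0.07525j S between n2,n3
  I2: injects 0.00262 A into n0 (from n1)
  V1: constraint V(n2)−V(n3) = 2.82
Assemble and solve the 4×4 MNA system:
  V(n1)=-0.005880-0.0006285j  V(n2)=54.12+0.000j  V(n3)=51.30+0.000j
  i(V1)=0.3420+0.2726j

2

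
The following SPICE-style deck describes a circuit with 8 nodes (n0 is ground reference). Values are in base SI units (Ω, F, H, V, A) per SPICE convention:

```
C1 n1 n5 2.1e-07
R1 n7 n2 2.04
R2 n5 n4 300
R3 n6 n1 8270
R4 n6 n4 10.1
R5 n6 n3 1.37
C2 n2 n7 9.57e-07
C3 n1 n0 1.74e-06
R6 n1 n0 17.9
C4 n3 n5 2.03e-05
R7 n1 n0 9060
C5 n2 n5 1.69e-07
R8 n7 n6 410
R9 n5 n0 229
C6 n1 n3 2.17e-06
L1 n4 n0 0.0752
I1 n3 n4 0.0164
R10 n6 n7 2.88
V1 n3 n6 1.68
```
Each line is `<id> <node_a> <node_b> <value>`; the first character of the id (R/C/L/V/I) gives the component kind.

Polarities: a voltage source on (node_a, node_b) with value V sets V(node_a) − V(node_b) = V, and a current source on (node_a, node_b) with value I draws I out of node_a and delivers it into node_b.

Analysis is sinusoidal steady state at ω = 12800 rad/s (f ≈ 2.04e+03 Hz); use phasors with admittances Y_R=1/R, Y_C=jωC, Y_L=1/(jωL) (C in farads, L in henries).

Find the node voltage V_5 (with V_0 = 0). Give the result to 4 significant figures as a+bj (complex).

Apply KCL at each of the 7 non-ground nodes and solve the resulting linear system.
Node n1: branches {C1, R3, C3, R6, R7, C6} → V_1 = -0.003724-0.02457j
Node n2: branches {R1, C2, C5} → V_2 = -1.730-0.02644j
Node n3: branches {R5, C4, C6, I1, V1} → V_3 = -0.05035-0.04410j
Node n4: branches {R2, R4, L1, I1} → V_4 = -1.515-0.05891j
Node n5: branches {C1, R2, C4, C5, R9} → V_5 = -0.06358-0.02652j
Node n6: branches {R3, R4, R5, R8, R10, V1} → V_6 = -1.730-0.04410j
Node n7: branches {R1, C2, R8, R10} → V_7 = -1.730-0.03379j
Source currents: i(V1)=-1.248-0.002141j

-0.06358-0.02652j V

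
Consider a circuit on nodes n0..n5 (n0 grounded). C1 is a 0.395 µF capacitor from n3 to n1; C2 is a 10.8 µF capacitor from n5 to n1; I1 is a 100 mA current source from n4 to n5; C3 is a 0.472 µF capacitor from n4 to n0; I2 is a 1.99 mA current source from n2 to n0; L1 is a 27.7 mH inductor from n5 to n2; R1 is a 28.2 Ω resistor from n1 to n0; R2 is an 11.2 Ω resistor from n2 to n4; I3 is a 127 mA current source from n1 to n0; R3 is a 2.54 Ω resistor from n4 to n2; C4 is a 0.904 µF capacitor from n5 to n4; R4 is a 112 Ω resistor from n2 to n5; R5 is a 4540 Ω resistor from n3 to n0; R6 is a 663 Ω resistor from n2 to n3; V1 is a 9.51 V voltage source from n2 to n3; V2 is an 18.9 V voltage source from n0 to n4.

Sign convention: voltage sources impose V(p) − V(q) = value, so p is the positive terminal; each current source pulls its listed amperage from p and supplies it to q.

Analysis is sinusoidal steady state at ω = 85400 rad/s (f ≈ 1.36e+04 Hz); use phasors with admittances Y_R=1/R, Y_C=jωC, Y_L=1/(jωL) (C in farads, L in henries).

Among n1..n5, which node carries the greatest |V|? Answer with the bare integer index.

3

Element admittances at ω=85400 rad/s:
  Y(C1) = 0.000+0.03373j S between n3,n1
  Y(C2) = 0.000+0.9223j S between n5,n1
  I1: injects 0.1 A into n5 (from n4)
  Y(C3) = 0.000+0.04031j S between n4,n0
  I2: injects 0.00199 A into n0 (from n2)
  Y(L1) = 0.000-0.0004227j S between n5,n2
  Y(R1) = 0.03546+0.000j S between n1,n0
  Y(R2) = 0.08929+0.000j S between n2,n4
  I3: injects 0.127 A into n0 (from n1)
  Y(R3) = 0.3937+0.000j S between n4,n2
  Y(C4) = 0.000+0.07720j S between n5,n4
  Y(R4) = 0.008929+0.000j S between n2,n5
  Y(R5) = 0.0002203+0.000j S between n3,n0
  Y(R6) = 0.001508+0.000j S between n2,n3
  V1: constraint V(n2)−V(n3) = 9.51
  V2: constraint V(n0)−V(n4) = 18.9
Assemble and solve the 7×7 MNA system:
  V(n1)=-19.26-6.099j  V(n2)=-18.45+0.4925j  V(n3)=-27.96+0.4925j  V(n4)=-18.90+0.000j  V(n5)=-19.18-5.737j
  i(V1)=-0.2429-0.2932j  i(V2)=-0.5603-0.9780j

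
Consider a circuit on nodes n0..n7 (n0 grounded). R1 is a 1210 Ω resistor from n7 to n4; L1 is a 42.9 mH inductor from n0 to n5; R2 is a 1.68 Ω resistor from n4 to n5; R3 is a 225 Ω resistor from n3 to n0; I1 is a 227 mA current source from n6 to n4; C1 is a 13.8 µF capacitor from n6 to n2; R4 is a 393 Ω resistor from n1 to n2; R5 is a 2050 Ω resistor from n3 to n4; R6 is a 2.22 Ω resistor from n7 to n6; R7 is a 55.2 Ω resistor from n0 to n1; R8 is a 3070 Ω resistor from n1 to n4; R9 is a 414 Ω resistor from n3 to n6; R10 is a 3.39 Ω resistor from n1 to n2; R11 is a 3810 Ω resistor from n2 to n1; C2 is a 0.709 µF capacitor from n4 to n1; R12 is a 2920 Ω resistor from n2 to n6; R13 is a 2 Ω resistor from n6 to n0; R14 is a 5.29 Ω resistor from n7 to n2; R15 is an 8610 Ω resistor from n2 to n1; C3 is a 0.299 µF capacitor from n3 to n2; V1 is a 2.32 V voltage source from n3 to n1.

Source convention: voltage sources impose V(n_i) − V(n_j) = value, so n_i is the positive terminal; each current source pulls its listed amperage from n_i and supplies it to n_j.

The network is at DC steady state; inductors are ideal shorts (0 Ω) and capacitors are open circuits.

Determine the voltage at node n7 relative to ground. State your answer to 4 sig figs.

-0.4606 V

Element admittances at DC:
  Y(R1) = 0.0008264 S between n7,n4
  L1: short n0↔n5 (DC inductor)
  Y(R2) = 0.5952 S between n4,n5
  Y(R3) = 0.004444 S between n3,n0
  I1: injects 0.227 A into n4 (from n6)
  Y(C1) = 0.000 S between n6,n2
  Y(R4) = 0.002545 S between n1,n2
  Y(R5) = 0.0004878 S between n3,n4
  Y(R6) = 0.4505 S between n7,n6
  Y(R7) = 0.01812 S between n0,n1
  Y(R8) = 0.0003257 S between n1,n4
  Y(R9) = 0.002415 S between n3,n6
  Y(R10) = 0.2950 S between n1,n2
  Y(R11) = 0.0002625 S between n2,n1
  Y(C2) = 0.000 S between n4,n1
  Y(R12) = 0.0003425 S between n2,n6
  Y(R13) = 0.5000 S between n6,n0
  Y(R14) = 0.1890 S between n7,n2
  Y(R15) = 0.0001161 S between n2,n1
  Y(C3) = 0.000 S between n3,n2
  V1: constraint V(n3)−V(n1) = 2.32
Assemble and solve the 9×9 MNA system:
  V(n1)=-0.5026  V(n2)=-0.4863  V(n3)=1.817  V(n4)=0.3809  V(n5)=0.000  V(n6)=-0.4514  V(n7)=-0.4606
  i(L1)=-0.2267  i(V1)=-0.01426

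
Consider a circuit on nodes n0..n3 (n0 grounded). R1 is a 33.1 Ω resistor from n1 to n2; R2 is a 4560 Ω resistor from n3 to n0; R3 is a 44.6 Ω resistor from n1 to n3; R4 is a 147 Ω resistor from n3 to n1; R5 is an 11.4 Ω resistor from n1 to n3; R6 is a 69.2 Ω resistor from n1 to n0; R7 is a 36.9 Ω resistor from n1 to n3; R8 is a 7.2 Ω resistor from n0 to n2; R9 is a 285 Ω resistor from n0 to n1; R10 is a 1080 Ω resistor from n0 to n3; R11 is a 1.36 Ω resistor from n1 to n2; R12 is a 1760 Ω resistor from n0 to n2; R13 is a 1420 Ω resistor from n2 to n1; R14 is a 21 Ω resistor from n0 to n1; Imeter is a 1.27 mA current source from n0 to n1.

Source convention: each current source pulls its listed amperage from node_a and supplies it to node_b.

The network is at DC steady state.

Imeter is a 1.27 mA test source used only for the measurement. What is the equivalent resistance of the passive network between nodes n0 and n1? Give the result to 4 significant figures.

Element admittances at DC:
  Y(R1) = 0.03021 S between n1,n2
  Y(R2) = 0.0002193 S between n3,n0
  Y(R3) = 0.02242 S between n1,n3
  Y(R4) = 0.006803 S between n3,n1
  Y(R5) = 0.08772 S between n1,n3
  Y(R6) = 0.01445 S between n1,n0
  Y(R7) = 0.02710 S between n1,n3
  Y(R8) = 0.1389 S between n0,n2
  Y(R9) = 0.003509 S between n0,n1
  Y(R10) = 0.0009259 S between n0,n3
  Y(R11) = 0.7353 S between n1,n2
  Y(R12) = 0.0005682 S between n0,n2
  Y(R13) = 0.0007042 S between n2,n1
  Y(R14) = 0.04762 S between n0,n1
  Imeter: injects 0.00127 A into n1 (from n0)
Assemble and solve the 3×3 MNA system:
  V(n1)=0.006876  V(n2)=0.005817  V(n3)=0.006822

R_eq = 5.414 Ω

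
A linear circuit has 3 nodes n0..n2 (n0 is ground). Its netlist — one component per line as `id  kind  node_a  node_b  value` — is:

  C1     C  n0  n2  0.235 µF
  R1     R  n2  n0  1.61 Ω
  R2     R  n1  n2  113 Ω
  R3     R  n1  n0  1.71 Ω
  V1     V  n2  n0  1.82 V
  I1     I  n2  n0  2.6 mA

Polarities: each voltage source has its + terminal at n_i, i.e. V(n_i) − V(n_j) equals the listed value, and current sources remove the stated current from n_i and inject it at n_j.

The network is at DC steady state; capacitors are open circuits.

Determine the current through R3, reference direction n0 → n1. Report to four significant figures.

-0.01587 A

MNA unknowns: 2 node voltages V₁..V_2 plus 1 source current (V1)
C1: Y=0.000 on G[0,2]
R1: Y=0.6211 on G[2,0]
R2: Y=0.008850 on G[1,2]
R3: Y=0.5848 on G[1,0]
V1: row V2−V0=1.82, i_V1 at 2,0
I1: z[2]−=0.0026, z[0]+=0.0026
solve → V1=0.02713, V2=1.820
aux → i_V1=-1.149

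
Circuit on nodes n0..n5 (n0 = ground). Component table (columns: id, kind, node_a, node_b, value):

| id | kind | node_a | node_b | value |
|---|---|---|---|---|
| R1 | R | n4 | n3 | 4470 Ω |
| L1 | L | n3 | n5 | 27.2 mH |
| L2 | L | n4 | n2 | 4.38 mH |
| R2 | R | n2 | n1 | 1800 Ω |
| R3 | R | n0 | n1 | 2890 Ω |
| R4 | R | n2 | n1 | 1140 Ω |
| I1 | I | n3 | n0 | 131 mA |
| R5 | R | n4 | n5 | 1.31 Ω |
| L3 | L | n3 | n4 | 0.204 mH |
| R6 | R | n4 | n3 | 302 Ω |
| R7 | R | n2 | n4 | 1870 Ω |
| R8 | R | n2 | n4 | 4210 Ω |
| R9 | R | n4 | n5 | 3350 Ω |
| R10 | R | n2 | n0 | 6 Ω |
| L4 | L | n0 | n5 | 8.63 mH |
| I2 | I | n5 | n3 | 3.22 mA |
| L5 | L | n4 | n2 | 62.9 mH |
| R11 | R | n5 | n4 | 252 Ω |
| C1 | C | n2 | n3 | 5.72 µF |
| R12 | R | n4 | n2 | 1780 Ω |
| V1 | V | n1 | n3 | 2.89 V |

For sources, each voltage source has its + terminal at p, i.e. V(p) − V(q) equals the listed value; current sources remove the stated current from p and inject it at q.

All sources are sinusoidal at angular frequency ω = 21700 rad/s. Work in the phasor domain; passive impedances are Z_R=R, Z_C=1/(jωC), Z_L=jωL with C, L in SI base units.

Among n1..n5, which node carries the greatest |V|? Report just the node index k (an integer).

MNA unknowns: 5 node voltages V₁..V_5 plus 1 source current (V1)
R1: Y=0.0002237+0.000j on G[4,3]
L1: Y=0.000-0.001694j on G[3,5]
L2: Y=0.000-0.01052j on G[4,2]
R2: Y=0.0005556+0.000j on G[2,1]
R3: Y=0.0003460+0.000j on G[0,1]
R4: Y=0.0008772+0.000j on G[2,1]
I1: z[3]−=0.131, z[0]+=0.131
R5: Y=0.7634+0.000j on G[4,5]
L3: Y=0.000-0.2259j on G[3,4]
R6: Y=0.003311+0.000j on G[4,3]
R7: Y=0.0005348+0.000j on G[2,4]
R8: Y=0.0002375+0.000j on G[2,4]
R9: Y=0.0002985+0.000j on G[4,5]
R10: Y=0.1667+0.000j on G[2,0]
L4: Y=0.000-0.005340j on G[0,5]
I2: z[5]−=0.00322, z[3]+=0.00322
L5: Y=0.000-0.0007326j on G[4,2]
R11: Y=0.003968+0.000j on G[5,4]
C1: Y=0.000+0.1241j on G[2,3]
R12: Y=0.0005618+0.000j on G[4,2]
V1: row V1−V3=2.89, i_V1 at 1,3
solve → V1=1.992+1.214j, V2=-0.8257-0.03076j, V3=-0.8977+1.214j, V4=-0.8696+1.117j, V5=-0.8812+1.111j
aux → i_V1=-0.004727-0.002204j

1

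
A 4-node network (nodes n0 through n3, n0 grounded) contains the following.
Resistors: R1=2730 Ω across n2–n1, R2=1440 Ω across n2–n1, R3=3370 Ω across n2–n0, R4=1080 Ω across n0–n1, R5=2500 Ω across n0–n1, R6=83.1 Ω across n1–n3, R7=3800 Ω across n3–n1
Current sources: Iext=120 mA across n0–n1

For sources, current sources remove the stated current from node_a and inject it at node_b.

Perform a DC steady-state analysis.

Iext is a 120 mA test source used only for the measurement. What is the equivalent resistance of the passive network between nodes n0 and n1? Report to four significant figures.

Element admittances at DC:
  Y(R1) = 0.0003663 S between n2,n1
  Y(R2) = 0.0006944 S between n2,n1
  Y(R3) = 0.0002967 S between n2,n0
  Y(R4) = 0.0009259 S between n0,n1
  Y(R5) = 0.0004000 S between n0,n1
  Y(R6) = 0.01203 S between n1,n3
  Y(R7) = 0.0002632 S between n3,n1
  Iext: injects 0.12 A into n1 (from n0)
Assemble and solve the 3×3 MNA system:
  V(n1)=77.03  V(n2)=60.19  V(n3)=77.03

R_eq = 641.9 Ω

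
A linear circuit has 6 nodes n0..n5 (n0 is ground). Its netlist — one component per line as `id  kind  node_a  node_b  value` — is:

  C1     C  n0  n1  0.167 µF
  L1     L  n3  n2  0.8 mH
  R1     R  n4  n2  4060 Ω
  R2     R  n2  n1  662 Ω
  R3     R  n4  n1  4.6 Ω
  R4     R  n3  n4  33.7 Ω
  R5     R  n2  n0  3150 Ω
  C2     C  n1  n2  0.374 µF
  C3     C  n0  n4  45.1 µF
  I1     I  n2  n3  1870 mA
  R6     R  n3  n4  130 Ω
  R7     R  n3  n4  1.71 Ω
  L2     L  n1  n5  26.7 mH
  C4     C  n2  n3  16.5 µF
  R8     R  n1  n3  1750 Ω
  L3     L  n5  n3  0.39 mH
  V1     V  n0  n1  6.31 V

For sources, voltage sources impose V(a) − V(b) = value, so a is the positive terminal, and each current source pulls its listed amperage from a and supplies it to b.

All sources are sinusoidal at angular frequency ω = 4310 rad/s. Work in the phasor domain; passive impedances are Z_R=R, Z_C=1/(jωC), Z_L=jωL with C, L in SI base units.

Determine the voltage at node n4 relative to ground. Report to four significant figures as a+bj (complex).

MNA unknowns: 5 node voltages V₁..V_5 plus 1 source current (V1)
C1: Y=0.000+0.0007198j on G[0,1]
L1: Y=0.000-0.2900j on G[3,2]
R1: Y=0.0002463+0.000j on G[4,2]
R2: Y=0.001511+0.000j on G[2,1]
R3: Y=0.2174+0.000j on G[4,1]
R4: Y=0.02967+0.000j on G[3,4]
R5: Y=0.0003175+0.000j on G[2,0]
C2: Y=0.000+0.001612j on G[1,2]
C3: Y=0.000+0.1944j on G[0,4]
I1: z[2]−=1.87, z[3]+=1.87
R6: Y=0.007692+0.000j on G[3,4]
R7: Y=0.5848+0.000j on G[3,4]
L2: Y=0.000-0.008690j on G[1,5]
C4: Y=0.000+0.07112j on G[2,3]
R8: Y=0.0005714+0.000j on G[1,3]
L3: Y=0.000-0.5949j on G[5,3]
V1: row V0−V1=6.31, i_V1 at 0,1
solve → V1=-6.310+0.000j, V2=-3.653-5.250j, V3=-3.619+3.344j, V4=-3.552+3.298j, V5=-3.658+3.296j
aux → i_V1=-0.6422-0.6967j

-3.552+3.298j V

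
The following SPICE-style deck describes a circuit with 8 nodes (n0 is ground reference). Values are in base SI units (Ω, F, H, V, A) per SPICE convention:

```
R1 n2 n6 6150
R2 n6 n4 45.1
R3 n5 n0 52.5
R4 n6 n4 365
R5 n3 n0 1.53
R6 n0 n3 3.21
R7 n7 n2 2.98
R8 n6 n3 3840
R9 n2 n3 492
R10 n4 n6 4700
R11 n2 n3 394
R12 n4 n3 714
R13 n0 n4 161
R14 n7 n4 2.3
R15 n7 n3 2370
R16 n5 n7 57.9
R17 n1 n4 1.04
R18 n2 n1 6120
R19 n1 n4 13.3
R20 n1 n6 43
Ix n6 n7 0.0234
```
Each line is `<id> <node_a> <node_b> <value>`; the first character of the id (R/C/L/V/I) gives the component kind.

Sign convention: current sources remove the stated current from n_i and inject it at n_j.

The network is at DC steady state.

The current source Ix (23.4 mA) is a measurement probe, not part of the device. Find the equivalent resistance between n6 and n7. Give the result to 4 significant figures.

MNA unknowns: 7 node voltages V₁..V_7
R1: Y=0.0001626 on G[2,6]
R2: Y=0.02217 on G[6,4]
R3: Y=0.01905 on G[5,0]
R4: Y=0.002740 on G[6,4]
R5: Y=0.6536 on G[3,0]
R6: Y=0.3115 on G[0,3]
R7: Y=0.3356 on G[7,2]
R8: Y=0.0002604 on G[6,3]
R9: Y=0.002033 on G[2,3]
R10: Y=0.0002128 on G[4,6]
R11: Y=0.002538 on G[2,3]
R12: Y=0.001401 on G[4,3]
R13: Y=0.006211 on G[0,4]
R14: Y=0.4348 on G[7,4]
R15: Y=0.0004219 on G[7,3]
R16: Y=0.01727 on G[5,7]
R17: Y=0.9615 on G[1,4]
R18: Y=0.0001634 on G[2,1]
R19: Y=0.07519 on G[1,4]
R20: Y=0.02326 on G[1,6]
Ix: z[6]−=0.0234, z[7]+=0.0234
solve → V1=-0.03859, V2=0.02420, V3=-5.295e-05, V4=-0.02797, V5=0.01181, V6=-0.5122, V7=0.02482

R_eq = 22.95 Ω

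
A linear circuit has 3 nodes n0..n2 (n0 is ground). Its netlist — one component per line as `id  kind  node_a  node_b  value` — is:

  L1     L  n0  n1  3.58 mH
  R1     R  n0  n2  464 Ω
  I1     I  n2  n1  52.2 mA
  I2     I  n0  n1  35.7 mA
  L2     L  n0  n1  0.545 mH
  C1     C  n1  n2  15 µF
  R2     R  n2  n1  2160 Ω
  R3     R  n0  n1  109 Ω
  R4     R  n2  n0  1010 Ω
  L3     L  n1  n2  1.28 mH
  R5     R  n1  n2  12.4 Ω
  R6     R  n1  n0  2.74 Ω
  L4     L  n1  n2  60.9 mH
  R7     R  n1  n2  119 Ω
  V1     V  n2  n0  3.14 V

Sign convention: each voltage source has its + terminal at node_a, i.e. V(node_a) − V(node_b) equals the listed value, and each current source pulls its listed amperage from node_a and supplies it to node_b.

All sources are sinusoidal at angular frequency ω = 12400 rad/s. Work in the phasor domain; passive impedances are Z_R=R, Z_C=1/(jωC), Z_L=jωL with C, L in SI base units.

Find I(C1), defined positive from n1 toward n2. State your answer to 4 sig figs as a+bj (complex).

-0.1670-0.4536j A

Element admittances at ω=12400 rad/s:
  Y(L1) = 0.000-0.02253j S between n0,n1
  Y(R1) = 0.002155+0.000j S between n0,n2
  I1: injects 0.0522 A into n1 (from n2)
  I2: injects 0.0357 A into n1 (from n0)
  Y(L2) = 0.000-0.1480j S between n0,n1
  Y(C1) = 0.000+0.1860j S between n1,n2
  Y(R2) = 0.0004630+0.000j S between n2,n1
  Y(R3) = 0.009174+0.000j S between n0,n1
  Y(R4) = 0.0009901+0.000j S between n2,n0
  Y(L3) = 0.000-0.06300j S between n1,n2
  Y(R5) = 0.08065+0.000j S between n1,n2
  Y(R6) = 0.3650+0.000j S between n1,n0
  Y(L4) = 0.000-0.001324j S between n1,n2
  Y(R7) = 0.008403+0.000j S between n1,n2
  V1: constraint V(n2)−V(n0) = 3.14
Assemble and solve the 3×3 MNA system:
  V(n1)=0.7012+0.8979j  V(n2)=3.140+0.000j
  i(V1)=-0.3896-0.2164j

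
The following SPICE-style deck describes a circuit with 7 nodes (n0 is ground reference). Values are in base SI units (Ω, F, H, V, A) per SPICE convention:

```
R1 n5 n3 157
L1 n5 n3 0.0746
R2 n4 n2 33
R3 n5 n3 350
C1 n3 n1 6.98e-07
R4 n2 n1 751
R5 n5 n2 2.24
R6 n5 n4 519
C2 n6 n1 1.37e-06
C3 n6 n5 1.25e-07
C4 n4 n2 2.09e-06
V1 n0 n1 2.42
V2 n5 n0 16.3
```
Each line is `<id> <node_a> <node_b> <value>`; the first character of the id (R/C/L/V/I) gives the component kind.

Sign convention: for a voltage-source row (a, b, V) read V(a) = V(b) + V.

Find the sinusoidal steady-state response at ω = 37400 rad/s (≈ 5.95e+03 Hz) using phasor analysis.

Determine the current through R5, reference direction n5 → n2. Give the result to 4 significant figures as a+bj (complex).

0.02475-2.234e-06j A

MNA unknowns: 6 node voltages V₁..V_6 plus 2 source currents (V1, V2)
R1: Y=0.006369+0.000j on G[5,3]
L1: Y=0.000-0.0003584j on G[5,3]
R2: Y=0.03030+0.000j on G[4,2]
R3: Y=0.002857+0.000j on G[5,3]
C1: Y=0.000+0.02611j on G[3,1]
R4: Y=0.001332+0.000j on G[2,1]
R5: Y=0.4464+0.000j on G[5,2]
R6: Y=0.001927+0.000j on G[5,4]
C2: Y=0.000+0.05124j on G[6,1]
C3: Y=0.000+0.004675j on G[6,5]
C4: Y=0.000+0.07817j on G[4,2]
V1: row V0−V1=2.42, i_V1 at 0,1
V2: row V5−V0=16.3, i_V2 at 5,0
solve → V1=-2.420+0.000j, V2=16.24+5.004e-06j, V3=-0.5205-6.028j, V4=16.25-0.001163j, V5=16.30+0.000j, V6=-0.8548+0.000j
aux → i_V1=-0.1822-0.1298j, i_V2=-0.1822-0.1298j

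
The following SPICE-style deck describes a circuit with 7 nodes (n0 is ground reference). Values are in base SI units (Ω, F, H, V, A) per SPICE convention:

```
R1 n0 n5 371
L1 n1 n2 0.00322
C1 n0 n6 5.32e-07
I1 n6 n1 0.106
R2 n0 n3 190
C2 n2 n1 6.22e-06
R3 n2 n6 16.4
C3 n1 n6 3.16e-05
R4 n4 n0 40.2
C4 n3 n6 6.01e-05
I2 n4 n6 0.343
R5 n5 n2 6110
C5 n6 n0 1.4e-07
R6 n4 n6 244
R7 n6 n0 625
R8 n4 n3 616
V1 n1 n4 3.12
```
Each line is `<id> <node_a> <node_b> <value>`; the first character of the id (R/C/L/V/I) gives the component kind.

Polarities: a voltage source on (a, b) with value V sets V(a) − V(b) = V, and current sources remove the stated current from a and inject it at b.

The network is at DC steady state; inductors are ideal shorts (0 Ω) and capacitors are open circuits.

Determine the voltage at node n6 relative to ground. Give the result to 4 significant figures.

MNA unknowns: 6 node voltages V₁..V_6 plus 2 source currents (L1, V1)
R1: Y=0.002695 on G[0,5]
L1: row V1−V2=0, i_L1 at 1,2
C1: Y=0.000 on G[0,6]
I1: z[6]−=0.106, z[1]+=0.106
R2: Y=0.005263 on G[0,3]
C2: Y=0.000 on G[2,1]
R3: Y=0.06098 on G[2,6]
C3: Y=0.000 on G[1,6]
R4: Y=0.02488 on G[4,0]
C4: Y=0.000 on G[3,6]
I2: z[4]−=0.343, z[6]+=0.343
R5: Y=0.0001637 on G[5,2]
C5: Y=0.000 on G[6,0]
R6: Y=0.004098 on G[4,6]
R7: Y=0.001600 on G[6,0]
R8: Y=0.001623 on G[4,3]
V1: row V1−V4=3.12, i_V1 at 1,4
solve → V1=2.734, V2=2.734, V3=-0.09092, V4=-0.3857, V5=0.1565, V6=6.032
aux → i_L1=-0.2006, i_V1=0.3066

6.032 V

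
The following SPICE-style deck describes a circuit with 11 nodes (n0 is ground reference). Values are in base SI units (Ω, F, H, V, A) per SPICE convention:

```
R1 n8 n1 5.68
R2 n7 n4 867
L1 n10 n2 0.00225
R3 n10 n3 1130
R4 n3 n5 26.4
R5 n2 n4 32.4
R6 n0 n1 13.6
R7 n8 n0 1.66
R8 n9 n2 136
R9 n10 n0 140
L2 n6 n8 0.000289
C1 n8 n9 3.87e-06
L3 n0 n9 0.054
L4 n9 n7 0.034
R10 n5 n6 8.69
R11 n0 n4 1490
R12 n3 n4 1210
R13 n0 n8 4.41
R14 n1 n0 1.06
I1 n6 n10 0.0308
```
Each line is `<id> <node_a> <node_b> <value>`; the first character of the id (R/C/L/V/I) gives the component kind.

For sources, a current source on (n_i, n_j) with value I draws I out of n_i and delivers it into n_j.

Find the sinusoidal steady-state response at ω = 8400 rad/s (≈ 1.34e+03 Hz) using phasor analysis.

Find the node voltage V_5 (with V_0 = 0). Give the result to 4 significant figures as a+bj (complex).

0.01141-0.06912j V

Element admittances at ω=8400 rad/s:
  Y(R1) = 0.1761+0.000j S between n8,n1
  Y(R2) = 0.001153+0.000j S between n7,n4
  Y(L1) = 0.000-0.05291j S between n10,n2
  Y(R3) = 0.0008850+0.000j S between n10,n3
  Y(R4) = 0.03788+0.000j S between n3,n5
  Y(R5) = 0.03086+0.000j S between n2,n4
  Y(R6) = 0.07353+0.000j S between n0,n1
  Y(R7) = 0.6024+0.000j S between n8,n0
  Y(R8) = 0.007353+0.000j S between n9,n2
  Y(R9) = 0.007143+0.000j S between n10,n0
  Y(L2) = 0.000-0.4119j S between n6,n8
  Y(C1) = 0.000+0.03251j S between n8,n9
  Y(L3) = 0.000-0.002205j S between n0,n9
  Y(L4) = 0.000-0.003501j S between n9,n7
  Y(R10) = 0.1151+0.000j S between n5,n6
  Y(R11) = 0.0006711+0.000j S between n0,n4
  Y(R12) = 0.0008264+0.000j S between n3,n4
  Y(R13) = 0.2268+0.000j S between n0,n8
  Y(R14) = 0.9434+0.000j S between n1,n0
  I1: injects 0.0308 A into n10 (from n6)
Assemble and solve the 10×10 MNA system:
  V(n1)=-0.001881+6.470e-05j  V(n2)=1.746-0.3472j  V(n3)=0.08359-0.07347j  V(n4)=1.614-0.3211j  V(n5)=0.01141-0.06912j  V(n6)=-0.01235-0.06769j  V(n7)=0.1161+0.01457j  V(n8)=-0.01275+0.0004384j  V(n9)=0.005525-0.4790j  V(n10)=1.743-0.02823j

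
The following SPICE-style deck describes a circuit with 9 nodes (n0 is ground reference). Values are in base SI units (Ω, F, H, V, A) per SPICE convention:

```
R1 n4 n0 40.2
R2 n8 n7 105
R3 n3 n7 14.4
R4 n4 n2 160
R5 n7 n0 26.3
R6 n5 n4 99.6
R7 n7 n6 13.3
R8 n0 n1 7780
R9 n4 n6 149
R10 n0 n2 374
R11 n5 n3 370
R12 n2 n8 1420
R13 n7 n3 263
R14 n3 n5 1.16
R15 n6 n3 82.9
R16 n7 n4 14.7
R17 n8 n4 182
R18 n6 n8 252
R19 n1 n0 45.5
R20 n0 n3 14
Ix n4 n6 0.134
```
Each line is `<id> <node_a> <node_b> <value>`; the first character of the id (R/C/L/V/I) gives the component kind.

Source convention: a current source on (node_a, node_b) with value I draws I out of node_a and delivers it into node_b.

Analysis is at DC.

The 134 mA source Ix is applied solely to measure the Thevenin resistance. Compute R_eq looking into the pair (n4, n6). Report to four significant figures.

Apply KCL at each of the 8 non-ground nodes and solve the resulting linear system.
Node n1: branches {R8, R19} → V_1 = 0.000
Node n2: branches {R4, R10, R12} → V_2 = -0.5530
Node n3: branches {R3, R11, R13, R14, R15, R20} → V_3 = 0.1796
Node n4: branches {R1, R4, R6, R9, R16, R17, Ix} → V_4 = -0.8723
Node n5: branches {R6, R11, R14} → V_5 = 0.1675
Node n6: branches {R7, R9, R15, R18, Ix} → V_6 = 1.547
Node n7: branches {R2, R3, R5, R7, R13, R16} → V_7 = 0.2721
Node n8: branches {R2, R12, R17, R18} → V_8 = 0.1802

R_eq = 18.05 Ω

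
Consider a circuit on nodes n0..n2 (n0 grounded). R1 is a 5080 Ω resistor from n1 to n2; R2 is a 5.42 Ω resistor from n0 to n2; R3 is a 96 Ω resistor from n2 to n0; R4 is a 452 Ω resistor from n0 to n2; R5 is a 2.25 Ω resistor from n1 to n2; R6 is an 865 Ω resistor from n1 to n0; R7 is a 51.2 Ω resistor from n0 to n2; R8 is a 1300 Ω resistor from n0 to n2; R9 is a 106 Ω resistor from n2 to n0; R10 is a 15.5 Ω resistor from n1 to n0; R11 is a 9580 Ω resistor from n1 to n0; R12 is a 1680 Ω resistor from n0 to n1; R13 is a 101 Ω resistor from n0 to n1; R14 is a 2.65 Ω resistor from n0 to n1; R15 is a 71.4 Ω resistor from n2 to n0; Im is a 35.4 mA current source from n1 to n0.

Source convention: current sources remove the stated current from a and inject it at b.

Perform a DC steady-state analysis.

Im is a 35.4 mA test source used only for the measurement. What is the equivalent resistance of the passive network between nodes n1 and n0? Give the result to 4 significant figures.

R_eq = 1.640 Ω

Element admittances at DC:
  Y(R1) = 0.0001969 S between n1,n2
  Y(R2) = 0.1845 S between n0,n2
  Y(R3) = 0.01042 S between n2,n0
  Y(R4) = 0.002212 S between n0,n2
  Y(R5) = 0.4444 S between n1,n2
  Y(R6) = 0.001156 S between n1,n0
  Y(R7) = 0.01953 S between n0,n2
  Y(R8) = 0.0007692 S between n0,n2
  Y(R9) = 0.009434 S between n2,n0
  Y(R10) = 0.06452 S between n1,n0
  Y(R11) = 0.0001044 S between n1,n0
  Y(R12) = 0.0005952 S between n0,n1
  Y(R13) = 0.009901 S between n0,n1
  Y(R14) = 0.3774 S between n0,n1
  Y(R15) = 0.01401 S between n2,n0
  Im: injects 0.0354 A into n0 (from n1)
Assemble and solve the 2×2 MNA system:
  V(n1)=-0.05805  V(n2)=-0.03765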